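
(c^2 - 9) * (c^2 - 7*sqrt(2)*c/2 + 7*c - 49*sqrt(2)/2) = c^4 - 7*sqrt(2)*c^3/2 + 7*c^3 - 49*sqrt(2)*c^2/2 - 9*c^2 - 63*c + 63*sqrt(2)*c/2 + 441*sqrt(2)/2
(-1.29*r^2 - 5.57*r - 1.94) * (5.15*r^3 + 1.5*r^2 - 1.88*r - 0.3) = -6.6435*r^5 - 30.6205*r^4 - 15.9208*r^3 + 7.9486*r^2 + 5.3182*r + 0.582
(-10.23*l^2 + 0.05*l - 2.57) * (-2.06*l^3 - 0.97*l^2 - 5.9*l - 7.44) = 21.0738*l^5 + 9.8201*l^4 + 65.6027*l^3 + 78.3091*l^2 + 14.791*l + 19.1208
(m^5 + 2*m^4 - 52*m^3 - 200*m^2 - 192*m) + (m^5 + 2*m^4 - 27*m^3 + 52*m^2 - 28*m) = 2*m^5 + 4*m^4 - 79*m^3 - 148*m^2 - 220*m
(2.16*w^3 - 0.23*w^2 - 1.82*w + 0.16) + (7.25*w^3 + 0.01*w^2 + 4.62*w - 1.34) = 9.41*w^3 - 0.22*w^2 + 2.8*w - 1.18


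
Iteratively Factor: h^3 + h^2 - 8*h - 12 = (h + 2)*(h^2 - h - 6) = (h + 2)^2*(h - 3)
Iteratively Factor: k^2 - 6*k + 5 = (k - 1)*(k - 5)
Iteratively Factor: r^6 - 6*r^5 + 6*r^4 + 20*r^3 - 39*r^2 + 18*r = (r - 3)*(r^5 - 3*r^4 - 3*r^3 + 11*r^2 - 6*r) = r*(r - 3)*(r^4 - 3*r^3 - 3*r^2 + 11*r - 6) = r*(r - 3)*(r - 1)*(r^3 - 2*r^2 - 5*r + 6) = r*(r - 3)*(r - 1)^2*(r^2 - r - 6) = r*(r - 3)^2*(r - 1)^2*(r + 2)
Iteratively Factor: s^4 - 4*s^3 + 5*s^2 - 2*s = (s)*(s^3 - 4*s^2 + 5*s - 2) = s*(s - 1)*(s^2 - 3*s + 2) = s*(s - 1)^2*(s - 2)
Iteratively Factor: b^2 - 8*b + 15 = (b - 5)*(b - 3)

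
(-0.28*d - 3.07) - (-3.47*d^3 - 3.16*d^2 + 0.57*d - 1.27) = 3.47*d^3 + 3.16*d^2 - 0.85*d - 1.8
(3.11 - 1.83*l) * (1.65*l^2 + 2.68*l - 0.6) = -3.0195*l^3 + 0.227099999999999*l^2 + 9.4328*l - 1.866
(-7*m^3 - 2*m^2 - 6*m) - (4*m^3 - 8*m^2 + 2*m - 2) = -11*m^3 + 6*m^2 - 8*m + 2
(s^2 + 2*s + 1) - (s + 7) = s^2 + s - 6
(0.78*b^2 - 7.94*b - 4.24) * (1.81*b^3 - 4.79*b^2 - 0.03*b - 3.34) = 1.4118*b^5 - 18.1076*b^4 + 30.3348*b^3 + 17.9426*b^2 + 26.6468*b + 14.1616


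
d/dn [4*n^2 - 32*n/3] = 8*n - 32/3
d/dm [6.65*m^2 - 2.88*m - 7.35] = 13.3*m - 2.88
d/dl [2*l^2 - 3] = 4*l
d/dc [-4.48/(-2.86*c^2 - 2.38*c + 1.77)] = (-25.6256*c - 10.6624)/(2.86*c^2 + 2.38*c - 1.77)^2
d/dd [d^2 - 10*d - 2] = 2*d - 10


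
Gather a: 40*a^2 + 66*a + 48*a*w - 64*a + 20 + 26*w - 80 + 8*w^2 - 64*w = 40*a^2 + a*(48*w + 2) + 8*w^2 - 38*w - 60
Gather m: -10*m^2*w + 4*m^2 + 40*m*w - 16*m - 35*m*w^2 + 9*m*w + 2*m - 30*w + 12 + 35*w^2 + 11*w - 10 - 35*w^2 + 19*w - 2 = m^2*(4 - 10*w) + m*(-35*w^2 + 49*w - 14)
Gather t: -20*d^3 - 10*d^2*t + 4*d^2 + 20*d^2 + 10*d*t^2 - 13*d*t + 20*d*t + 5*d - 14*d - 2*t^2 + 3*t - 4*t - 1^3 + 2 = -20*d^3 + 24*d^2 - 9*d + t^2*(10*d - 2) + t*(-10*d^2 + 7*d - 1) + 1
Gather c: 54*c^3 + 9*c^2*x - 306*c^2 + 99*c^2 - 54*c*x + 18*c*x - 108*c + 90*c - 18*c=54*c^3 + c^2*(9*x - 207) + c*(-36*x - 36)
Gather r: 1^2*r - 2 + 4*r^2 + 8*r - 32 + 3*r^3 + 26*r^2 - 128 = 3*r^3 + 30*r^2 + 9*r - 162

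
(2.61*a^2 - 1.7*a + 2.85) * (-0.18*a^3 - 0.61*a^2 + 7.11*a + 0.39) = -0.4698*a^5 - 1.2861*a^4 + 19.0811*a^3 - 12.8076*a^2 + 19.6005*a + 1.1115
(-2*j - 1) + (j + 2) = 1 - j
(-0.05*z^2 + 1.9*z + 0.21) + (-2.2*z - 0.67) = -0.05*z^2 - 0.3*z - 0.46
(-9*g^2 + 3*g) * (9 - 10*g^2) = 90*g^4 - 30*g^3 - 81*g^2 + 27*g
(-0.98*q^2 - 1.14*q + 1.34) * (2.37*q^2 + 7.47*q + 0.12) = -2.3226*q^4 - 10.0224*q^3 - 5.4576*q^2 + 9.873*q + 0.1608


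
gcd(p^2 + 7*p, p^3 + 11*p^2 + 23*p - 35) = p + 7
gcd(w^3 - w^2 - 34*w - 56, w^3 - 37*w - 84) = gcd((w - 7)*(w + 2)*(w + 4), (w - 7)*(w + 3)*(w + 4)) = w^2 - 3*w - 28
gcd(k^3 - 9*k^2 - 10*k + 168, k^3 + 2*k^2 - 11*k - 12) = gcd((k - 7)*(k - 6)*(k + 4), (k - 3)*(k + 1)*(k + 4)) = k + 4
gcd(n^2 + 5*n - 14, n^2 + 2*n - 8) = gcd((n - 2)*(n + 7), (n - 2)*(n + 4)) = n - 2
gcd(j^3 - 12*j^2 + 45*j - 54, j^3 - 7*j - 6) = j - 3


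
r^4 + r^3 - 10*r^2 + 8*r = r*(r - 2)*(r - 1)*(r + 4)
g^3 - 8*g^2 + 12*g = g*(g - 6)*(g - 2)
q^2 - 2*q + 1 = (q - 1)^2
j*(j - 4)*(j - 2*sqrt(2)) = j^3 - 4*j^2 - 2*sqrt(2)*j^2 + 8*sqrt(2)*j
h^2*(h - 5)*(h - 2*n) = h^4 - 2*h^3*n - 5*h^3 + 10*h^2*n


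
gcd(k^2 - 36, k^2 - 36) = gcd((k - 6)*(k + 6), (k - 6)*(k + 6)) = k^2 - 36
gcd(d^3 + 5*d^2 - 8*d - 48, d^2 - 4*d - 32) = d + 4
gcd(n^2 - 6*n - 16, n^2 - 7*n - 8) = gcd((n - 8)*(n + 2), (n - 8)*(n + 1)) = n - 8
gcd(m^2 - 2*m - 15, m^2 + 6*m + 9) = m + 3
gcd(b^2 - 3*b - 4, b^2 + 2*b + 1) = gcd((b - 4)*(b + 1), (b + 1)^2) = b + 1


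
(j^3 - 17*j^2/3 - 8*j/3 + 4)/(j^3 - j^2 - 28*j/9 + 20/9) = 3*(j^2 - 5*j - 6)/(3*j^2 - j - 10)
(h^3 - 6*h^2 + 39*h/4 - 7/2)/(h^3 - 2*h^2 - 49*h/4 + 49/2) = (2*h - 1)/(2*h + 7)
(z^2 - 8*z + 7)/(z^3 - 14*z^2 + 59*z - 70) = (z - 1)/(z^2 - 7*z + 10)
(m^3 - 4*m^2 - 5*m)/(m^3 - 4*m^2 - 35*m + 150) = m*(m + 1)/(m^2 + m - 30)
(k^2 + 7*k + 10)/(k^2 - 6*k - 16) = (k + 5)/(k - 8)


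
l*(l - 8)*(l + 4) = l^3 - 4*l^2 - 32*l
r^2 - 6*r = r*(r - 6)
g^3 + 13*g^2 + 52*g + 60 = (g + 2)*(g + 5)*(g + 6)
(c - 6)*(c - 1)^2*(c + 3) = c^4 - 5*c^3 - 11*c^2 + 33*c - 18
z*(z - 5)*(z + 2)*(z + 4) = z^4 + z^3 - 22*z^2 - 40*z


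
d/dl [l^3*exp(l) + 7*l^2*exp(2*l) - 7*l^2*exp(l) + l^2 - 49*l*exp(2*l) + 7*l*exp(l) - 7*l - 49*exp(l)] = l^3*exp(l) + 14*l^2*exp(2*l) - 4*l^2*exp(l) - 84*l*exp(2*l) - 7*l*exp(l) + 2*l - 49*exp(2*l) - 42*exp(l) - 7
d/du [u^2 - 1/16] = 2*u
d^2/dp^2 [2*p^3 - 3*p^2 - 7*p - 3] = 12*p - 6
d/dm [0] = 0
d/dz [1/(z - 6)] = -1/(z - 6)^2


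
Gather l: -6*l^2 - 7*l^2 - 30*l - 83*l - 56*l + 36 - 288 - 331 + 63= -13*l^2 - 169*l - 520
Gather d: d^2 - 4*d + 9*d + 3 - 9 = d^2 + 5*d - 6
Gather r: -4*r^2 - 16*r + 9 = -4*r^2 - 16*r + 9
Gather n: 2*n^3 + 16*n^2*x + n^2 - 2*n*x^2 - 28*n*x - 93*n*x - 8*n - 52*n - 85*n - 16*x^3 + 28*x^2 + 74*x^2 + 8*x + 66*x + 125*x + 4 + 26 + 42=2*n^3 + n^2*(16*x + 1) + n*(-2*x^2 - 121*x - 145) - 16*x^3 + 102*x^2 + 199*x + 72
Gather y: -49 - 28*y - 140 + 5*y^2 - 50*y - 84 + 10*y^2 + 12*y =15*y^2 - 66*y - 273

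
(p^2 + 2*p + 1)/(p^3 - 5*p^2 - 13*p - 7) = 1/(p - 7)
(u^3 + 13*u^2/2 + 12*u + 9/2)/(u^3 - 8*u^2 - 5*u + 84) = (2*u^2 + 7*u + 3)/(2*(u^2 - 11*u + 28))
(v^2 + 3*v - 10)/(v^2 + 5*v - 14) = (v + 5)/(v + 7)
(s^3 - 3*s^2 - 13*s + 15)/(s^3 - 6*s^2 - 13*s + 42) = (s^2 - 6*s + 5)/(s^2 - 9*s + 14)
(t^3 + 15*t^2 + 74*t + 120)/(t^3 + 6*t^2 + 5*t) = (t^2 + 10*t + 24)/(t*(t + 1))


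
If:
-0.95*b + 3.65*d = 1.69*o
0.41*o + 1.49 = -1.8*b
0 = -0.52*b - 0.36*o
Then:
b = -1.23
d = 0.50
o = 1.78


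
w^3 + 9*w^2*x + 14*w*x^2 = w*(w + 2*x)*(w + 7*x)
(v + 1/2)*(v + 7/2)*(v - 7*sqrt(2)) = v^3 - 7*sqrt(2)*v^2 + 4*v^2 - 28*sqrt(2)*v + 7*v/4 - 49*sqrt(2)/4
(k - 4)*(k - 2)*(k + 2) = k^3 - 4*k^2 - 4*k + 16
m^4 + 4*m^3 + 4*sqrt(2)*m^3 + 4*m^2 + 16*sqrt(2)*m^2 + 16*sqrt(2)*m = m*(m + 2)^2*(m + 4*sqrt(2))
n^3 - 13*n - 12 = (n - 4)*(n + 1)*(n + 3)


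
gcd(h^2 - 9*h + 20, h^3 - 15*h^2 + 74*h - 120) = h^2 - 9*h + 20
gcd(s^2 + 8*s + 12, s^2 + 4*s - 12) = s + 6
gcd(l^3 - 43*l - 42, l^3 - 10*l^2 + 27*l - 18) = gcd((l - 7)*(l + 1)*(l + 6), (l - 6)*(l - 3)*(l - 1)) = 1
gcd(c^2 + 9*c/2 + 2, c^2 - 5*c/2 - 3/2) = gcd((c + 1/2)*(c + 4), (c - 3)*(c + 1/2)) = c + 1/2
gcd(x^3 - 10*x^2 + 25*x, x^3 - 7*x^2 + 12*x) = x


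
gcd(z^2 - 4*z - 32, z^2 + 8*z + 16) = z + 4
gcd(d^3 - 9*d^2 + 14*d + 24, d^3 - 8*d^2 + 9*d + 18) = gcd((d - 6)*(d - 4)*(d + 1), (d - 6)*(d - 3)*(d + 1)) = d^2 - 5*d - 6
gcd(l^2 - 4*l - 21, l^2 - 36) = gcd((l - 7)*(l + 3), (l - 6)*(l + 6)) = 1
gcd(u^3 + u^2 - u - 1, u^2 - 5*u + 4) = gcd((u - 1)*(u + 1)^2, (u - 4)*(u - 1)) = u - 1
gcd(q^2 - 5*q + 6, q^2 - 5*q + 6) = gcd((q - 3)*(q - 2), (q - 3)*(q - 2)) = q^2 - 5*q + 6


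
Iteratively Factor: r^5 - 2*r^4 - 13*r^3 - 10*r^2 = (r)*(r^4 - 2*r^3 - 13*r^2 - 10*r) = r*(r - 5)*(r^3 + 3*r^2 + 2*r) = r*(r - 5)*(r + 1)*(r^2 + 2*r) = r*(r - 5)*(r + 1)*(r + 2)*(r)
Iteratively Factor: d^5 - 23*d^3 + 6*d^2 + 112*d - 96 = (d - 4)*(d^4 + 4*d^3 - 7*d^2 - 22*d + 24) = (d - 4)*(d + 3)*(d^3 + d^2 - 10*d + 8) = (d - 4)*(d + 3)*(d + 4)*(d^2 - 3*d + 2) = (d - 4)*(d - 1)*(d + 3)*(d + 4)*(d - 2)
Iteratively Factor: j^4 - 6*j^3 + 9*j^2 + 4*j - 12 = (j - 2)*(j^3 - 4*j^2 + j + 6) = (j - 2)*(j + 1)*(j^2 - 5*j + 6) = (j - 3)*(j - 2)*(j + 1)*(j - 2)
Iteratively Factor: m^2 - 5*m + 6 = (m - 2)*(m - 3)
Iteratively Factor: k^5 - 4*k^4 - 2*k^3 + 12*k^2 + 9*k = (k - 3)*(k^4 - k^3 - 5*k^2 - 3*k) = k*(k - 3)*(k^3 - k^2 - 5*k - 3) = k*(k - 3)^2*(k^2 + 2*k + 1) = k*(k - 3)^2*(k + 1)*(k + 1)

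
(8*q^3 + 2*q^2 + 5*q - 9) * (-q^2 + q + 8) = -8*q^5 + 6*q^4 + 61*q^3 + 30*q^2 + 31*q - 72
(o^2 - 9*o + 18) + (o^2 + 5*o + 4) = 2*o^2 - 4*o + 22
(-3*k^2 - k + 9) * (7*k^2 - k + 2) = -21*k^4 - 4*k^3 + 58*k^2 - 11*k + 18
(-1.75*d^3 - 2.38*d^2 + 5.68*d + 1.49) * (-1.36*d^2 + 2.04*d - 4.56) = 2.38*d^5 - 0.3332*d^4 - 4.6*d^3 + 20.4136*d^2 - 22.8612*d - 6.7944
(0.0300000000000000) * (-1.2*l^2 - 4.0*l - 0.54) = -0.036*l^2 - 0.12*l - 0.0162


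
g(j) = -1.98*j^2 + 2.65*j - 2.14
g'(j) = 2.65 - 3.96*j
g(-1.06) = -7.17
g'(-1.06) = 6.85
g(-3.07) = -28.94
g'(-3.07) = 14.81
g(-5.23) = -70.16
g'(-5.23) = 23.36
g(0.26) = -1.58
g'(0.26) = 1.62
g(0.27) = -1.57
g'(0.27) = 1.58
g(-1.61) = -11.54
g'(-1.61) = 9.03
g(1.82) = -3.88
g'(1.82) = -4.56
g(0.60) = -1.26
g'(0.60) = 0.27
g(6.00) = -57.52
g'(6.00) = -21.11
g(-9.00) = -186.37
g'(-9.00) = 38.29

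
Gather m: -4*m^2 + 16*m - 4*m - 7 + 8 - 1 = -4*m^2 + 12*m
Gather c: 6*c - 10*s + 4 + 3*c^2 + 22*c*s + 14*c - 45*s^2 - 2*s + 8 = 3*c^2 + c*(22*s + 20) - 45*s^2 - 12*s + 12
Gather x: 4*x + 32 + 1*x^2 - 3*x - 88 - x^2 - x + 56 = 0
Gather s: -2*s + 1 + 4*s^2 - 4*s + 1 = 4*s^2 - 6*s + 2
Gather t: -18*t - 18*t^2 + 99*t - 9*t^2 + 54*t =-27*t^2 + 135*t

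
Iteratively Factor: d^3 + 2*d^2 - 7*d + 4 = (d + 4)*(d^2 - 2*d + 1) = (d - 1)*(d + 4)*(d - 1)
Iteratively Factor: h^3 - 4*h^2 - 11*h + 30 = (h - 5)*(h^2 + h - 6) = (h - 5)*(h + 3)*(h - 2)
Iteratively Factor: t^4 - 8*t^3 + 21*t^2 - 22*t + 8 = (t - 1)*(t^3 - 7*t^2 + 14*t - 8) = (t - 2)*(t - 1)*(t^2 - 5*t + 4) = (t - 4)*(t - 2)*(t - 1)*(t - 1)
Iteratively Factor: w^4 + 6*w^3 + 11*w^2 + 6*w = (w + 2)*(w^3 + 4*w^2 + 3*w) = w*(w + 2)*(w^2 + 4*w + 3) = w*(w + 2)*(w + 3)*(w + 1)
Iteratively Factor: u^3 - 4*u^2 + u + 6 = (u + 1)*(u^2 - 5*u + 6) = (u - 3)*(u + 1)*(u - 2)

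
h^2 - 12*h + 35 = (h - 7)*(h - 5)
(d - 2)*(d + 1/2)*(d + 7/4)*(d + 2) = d^4 + 9*d^3/4 - 25*d^2/8 - 9*d - 7/2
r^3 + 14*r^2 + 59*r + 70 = (r + 2)*(r + 5)*(r + 7)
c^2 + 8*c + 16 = (c + 4)^2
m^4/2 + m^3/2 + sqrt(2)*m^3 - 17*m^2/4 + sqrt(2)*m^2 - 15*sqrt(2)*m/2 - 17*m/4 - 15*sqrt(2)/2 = (m/2 + 1/2)*(m - 2*sqrt(2))*(m + 3*sqrt(2)/2)*(m + 5*sqrt(2)/2)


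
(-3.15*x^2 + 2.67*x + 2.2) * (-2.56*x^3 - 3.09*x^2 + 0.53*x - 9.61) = 8.064*x^5 + 2.8983*x^4 - 15.5518*x^3 + 24.8886*x^2 - 24.4927*x - 21.142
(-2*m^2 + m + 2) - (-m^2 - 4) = -m^2 + m + 6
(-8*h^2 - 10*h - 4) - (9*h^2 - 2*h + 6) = -17*h^2 - 8*h - 10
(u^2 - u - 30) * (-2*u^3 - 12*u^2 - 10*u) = -2*u^5 - 10*u^4 + 62*u^3 + 370*u^2 + 300*u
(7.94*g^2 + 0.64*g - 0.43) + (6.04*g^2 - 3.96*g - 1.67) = 13.98*g^2 - 3.32*g - 2.1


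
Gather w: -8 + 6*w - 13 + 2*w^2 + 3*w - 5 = 2*w^2 + 9*w - 26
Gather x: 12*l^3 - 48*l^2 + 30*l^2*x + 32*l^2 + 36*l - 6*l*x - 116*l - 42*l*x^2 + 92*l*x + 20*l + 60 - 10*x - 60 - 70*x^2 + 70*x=12*l^3 - 16*l^2 - 60*l + x^2*(-42*l - 70) + x*(30*l^2 + 86*l + 60)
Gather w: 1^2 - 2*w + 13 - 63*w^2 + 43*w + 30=-63*w^2 + 41*w + 44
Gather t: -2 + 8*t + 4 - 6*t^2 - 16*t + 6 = -6*t^2 - 8*t + 8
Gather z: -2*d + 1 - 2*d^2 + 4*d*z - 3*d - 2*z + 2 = -2*d^2 - 5*d + z*(4*d - 2) + 3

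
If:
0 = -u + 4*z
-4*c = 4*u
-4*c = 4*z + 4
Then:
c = -4/3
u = 4/3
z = 1/3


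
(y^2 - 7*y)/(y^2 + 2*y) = (y - 7)/(y + 2)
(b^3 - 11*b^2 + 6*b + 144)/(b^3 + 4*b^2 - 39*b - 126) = (b - 8)/(b + 7)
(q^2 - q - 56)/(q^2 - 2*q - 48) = (q + 7)/(q + 6)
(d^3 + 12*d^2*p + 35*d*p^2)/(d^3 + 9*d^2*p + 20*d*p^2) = (d + 7*p)/(d + 4*p)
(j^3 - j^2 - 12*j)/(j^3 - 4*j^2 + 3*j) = (j^2 - j - 12)/(j^2 - 4*j + 3)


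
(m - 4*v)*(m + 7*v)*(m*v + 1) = m^3*v + 3*m^2*v^2 + m^2 - 28*m*v^3 + 3*m*v - 28*v^2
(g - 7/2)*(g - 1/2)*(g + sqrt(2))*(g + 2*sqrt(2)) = g^4 - 4*g^3 + 3*sqrt(2)*g^3 - 12*sqrt(2)*g^2 + 23*g^2/4 - 16*g + 21*sqrt(2)*g/4 + 7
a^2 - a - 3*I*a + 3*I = (a - 1)*(a - 3*I)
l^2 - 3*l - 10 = (l - 5)*(l + 2)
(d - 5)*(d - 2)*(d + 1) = d^3 - 6*d^2 + 3*d + 10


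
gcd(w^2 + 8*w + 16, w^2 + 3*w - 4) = w + 4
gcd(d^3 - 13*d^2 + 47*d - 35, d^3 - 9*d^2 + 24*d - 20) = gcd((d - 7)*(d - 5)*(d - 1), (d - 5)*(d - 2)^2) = d - 5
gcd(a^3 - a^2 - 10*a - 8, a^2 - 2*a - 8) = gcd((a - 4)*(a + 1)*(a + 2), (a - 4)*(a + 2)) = a^2 - 2*a - 8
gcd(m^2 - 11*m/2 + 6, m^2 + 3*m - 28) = m - 4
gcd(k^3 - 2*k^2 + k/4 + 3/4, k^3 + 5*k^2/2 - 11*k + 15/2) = k^2 - 5*k/2 + 3/2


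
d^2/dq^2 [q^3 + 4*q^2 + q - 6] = 6*q + 8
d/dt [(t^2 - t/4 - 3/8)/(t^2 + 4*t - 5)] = (17*t^2 - 37*t + 11)/(4*(t^4 + 8*t^3 + 6*t^2 - 40*t + 25))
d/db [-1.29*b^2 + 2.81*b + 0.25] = 2.81 - 2.58*b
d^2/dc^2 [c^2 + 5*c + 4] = 2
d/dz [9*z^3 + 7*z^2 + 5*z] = 27*z^2 + 14*z + 5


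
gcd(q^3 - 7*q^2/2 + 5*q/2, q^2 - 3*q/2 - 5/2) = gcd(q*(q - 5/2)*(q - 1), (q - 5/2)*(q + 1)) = q - 5/2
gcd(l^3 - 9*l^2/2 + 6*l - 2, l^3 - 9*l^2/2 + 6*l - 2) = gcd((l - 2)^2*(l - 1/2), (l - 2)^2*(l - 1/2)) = l^3 - 9*l^2/2 + 6*l - 2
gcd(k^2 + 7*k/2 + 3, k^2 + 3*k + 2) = k + 2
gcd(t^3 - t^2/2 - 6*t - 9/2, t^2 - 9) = t - 3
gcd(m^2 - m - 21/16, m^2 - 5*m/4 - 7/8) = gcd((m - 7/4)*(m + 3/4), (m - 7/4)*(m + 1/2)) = m - 7/4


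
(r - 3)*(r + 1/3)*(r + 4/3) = r^3 - 4*r^2/3 - 41*r/9 - 4/3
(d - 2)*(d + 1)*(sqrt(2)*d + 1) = sqrt(2)*d^3 - sqrt(2)*d^2 + d^2 - 2*sqrt(2)*d - d - 2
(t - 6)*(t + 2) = t^2 - 4*t - 12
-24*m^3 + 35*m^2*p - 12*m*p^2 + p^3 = (-8*m + p)*(-3*m + p)*(-m + p)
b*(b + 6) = b^2 + 6*b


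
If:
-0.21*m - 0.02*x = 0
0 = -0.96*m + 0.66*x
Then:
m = 0.00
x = 0.00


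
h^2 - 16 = (h - 4)*(h + 4)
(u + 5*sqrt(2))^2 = u^2 + 10*sqrt(2)*u + 50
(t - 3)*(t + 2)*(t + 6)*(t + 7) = t^4 + 12*t^3 + 23*t^2 - 120*t - 252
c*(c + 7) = c^2 + 7*c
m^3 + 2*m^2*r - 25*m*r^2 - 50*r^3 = (m - 5*r)*(m + 2*r)*(m + 5*r)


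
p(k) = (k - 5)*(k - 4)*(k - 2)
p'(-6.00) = 278.00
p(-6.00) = -880.00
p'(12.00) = 206.00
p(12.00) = 560.00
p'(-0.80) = 57.52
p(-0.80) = -77.95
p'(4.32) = -1.05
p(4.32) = -0.50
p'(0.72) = 23.72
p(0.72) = -17.97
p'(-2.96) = 129.40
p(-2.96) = -274.79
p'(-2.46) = 110.27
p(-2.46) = -214.93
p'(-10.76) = 622.05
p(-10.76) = -2968.20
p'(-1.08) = 65.26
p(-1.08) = -95.13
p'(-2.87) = 125.85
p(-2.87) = -263.31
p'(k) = (k - 5)*(k - 4) + (k - 5)*(k - 2) + (k - 4)*(k - 2) = 3*k^2 - 22*k + 38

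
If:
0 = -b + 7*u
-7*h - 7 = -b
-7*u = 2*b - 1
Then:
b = 1/3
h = -20/21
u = 1/21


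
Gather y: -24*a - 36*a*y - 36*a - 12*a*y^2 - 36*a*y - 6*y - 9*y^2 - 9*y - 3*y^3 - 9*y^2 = -60*a - 3*y^3 + y^2*(-12*a - 18) + y*(-72*a - 15)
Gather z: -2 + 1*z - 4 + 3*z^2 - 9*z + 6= 3*z^2 - 8*z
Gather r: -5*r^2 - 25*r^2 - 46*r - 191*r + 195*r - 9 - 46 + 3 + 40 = -30*r^2 - 42*r - 12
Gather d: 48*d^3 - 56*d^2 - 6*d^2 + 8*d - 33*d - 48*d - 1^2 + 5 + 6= 48*d^3 - 62*d^2 - 73*d + 10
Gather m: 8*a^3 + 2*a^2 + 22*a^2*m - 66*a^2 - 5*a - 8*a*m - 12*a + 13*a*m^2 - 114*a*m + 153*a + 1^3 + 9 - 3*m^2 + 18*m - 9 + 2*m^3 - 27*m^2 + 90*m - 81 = 8*a^3 - 64*a^2 + 136*a + 2*m^3 + m^2*(13*a - 30) + m*(22*a^2 - 122*a + 108) - 80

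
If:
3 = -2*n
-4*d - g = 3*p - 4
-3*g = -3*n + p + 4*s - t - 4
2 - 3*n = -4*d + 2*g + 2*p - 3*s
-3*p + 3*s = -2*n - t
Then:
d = 27/8 - 61*t/108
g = 17/2 - 29*t/27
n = -3/2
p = 10*t/9 - 6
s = 7*t/9 - 5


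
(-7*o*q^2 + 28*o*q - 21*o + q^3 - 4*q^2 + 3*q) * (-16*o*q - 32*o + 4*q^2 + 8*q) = 112*o^2*q^3 - 224*o^2*q^2 - 560*o^2*q + 672*o^2 - 44*o*q^4 + 88*o*q^3 + 220*o*q^2 - 264*o*q + 4*q^5 - 8*q^4 - 20*q^3 + 24*q^2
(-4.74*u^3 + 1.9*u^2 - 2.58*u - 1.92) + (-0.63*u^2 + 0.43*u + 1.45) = -4.74*u^3 + 1.27*u^2 - 2.15*u - 0.47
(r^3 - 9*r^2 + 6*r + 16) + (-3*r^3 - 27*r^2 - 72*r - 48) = -2*r^3 - 36*r^2 - 66*r - 32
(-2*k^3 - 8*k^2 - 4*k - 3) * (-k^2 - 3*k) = 2*k^5 + 14*k^4 + 28*k^3 + 15*k^2 + 9*k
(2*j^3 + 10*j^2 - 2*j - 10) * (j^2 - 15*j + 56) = 2*j^5 - 20*j^4 - 40*j^3 + 580*j^2 + 38*j - 560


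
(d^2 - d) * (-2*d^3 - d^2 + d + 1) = -2*d^5 + d^4 + 2*d^3 - d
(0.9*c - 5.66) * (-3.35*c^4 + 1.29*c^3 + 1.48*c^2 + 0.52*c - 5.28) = -3.015*c^5 + 20.122*c^4 - 5.9694*c^3 - 7.9088*c^2 - 7.6952*c + 29.8848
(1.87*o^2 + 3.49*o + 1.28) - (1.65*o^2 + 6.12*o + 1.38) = 0.22*o^2 - 2.63*o - 0.0999999999999999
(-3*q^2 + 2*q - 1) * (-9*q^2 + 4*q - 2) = 27*q^4 - 30*q^3 + 23*q^2 - 8*q + 2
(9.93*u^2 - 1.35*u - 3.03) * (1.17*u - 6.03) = 11.6181*u^3 - 61.4574*u^2 + 4.5954*u + 18.2709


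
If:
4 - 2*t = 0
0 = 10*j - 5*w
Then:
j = w/2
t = 2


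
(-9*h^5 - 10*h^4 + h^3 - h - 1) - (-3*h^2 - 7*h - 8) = -9*h^5 - 10*h^4 + h^3 + 3*h^2 + 6*h + 7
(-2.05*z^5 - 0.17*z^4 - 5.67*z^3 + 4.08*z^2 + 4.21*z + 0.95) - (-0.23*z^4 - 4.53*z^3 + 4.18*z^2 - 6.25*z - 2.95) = -2.05*z^5 + 0.06*z^4 - 1.14*z^3 - 0.0999999999999996*z^2 + 10.46*z + 3.9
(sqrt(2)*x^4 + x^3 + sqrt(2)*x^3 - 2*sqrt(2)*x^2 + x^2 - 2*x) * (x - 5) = sqrt(2)*x^5 - 4*sqrt(2)*x^4 + x^4 - 7*sqrt(2)*x^3 - 4*x^3 - 7*x^2 + 10*sqrt(2)*x^2 + 10*x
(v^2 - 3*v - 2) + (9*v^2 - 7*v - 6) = 10*v^2 - 10*v - 8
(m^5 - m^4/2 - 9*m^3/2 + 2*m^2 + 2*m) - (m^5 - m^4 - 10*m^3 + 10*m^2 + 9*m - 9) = m^4/2 + 11*m^3/2 - 8*m^2 - 7*m + 9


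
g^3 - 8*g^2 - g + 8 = (g - 8)*(g - 1)*(g + 1)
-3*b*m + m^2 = m*(-3*b + m)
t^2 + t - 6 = (t - 2)*(t + 3)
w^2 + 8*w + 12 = (w + 2)*(w + 6)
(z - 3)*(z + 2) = z^2 - z - 6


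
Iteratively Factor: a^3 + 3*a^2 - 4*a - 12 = (a + 3)*(a^2 - 4) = (a + 2)*(a + 3)*(a - 2)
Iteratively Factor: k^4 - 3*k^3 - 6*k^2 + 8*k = (k + 2)*(k^3 - 5*k^2 + 4*k) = (k - 1)*(k + 2)*(k^2 - 4*k) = (k - 4)*(k - 1)*(k + 2)*(k)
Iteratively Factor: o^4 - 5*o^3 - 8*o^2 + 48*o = (o - 4)*(o^3 - o^2 - 12*o) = (o - 4)*(o + 3)*(o^2 - 4*o) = (o - 4)^2*(o + 3)*(o)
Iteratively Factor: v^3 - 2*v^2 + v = (v - 1)*(v^2 - v) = (v - 1)^2*(v)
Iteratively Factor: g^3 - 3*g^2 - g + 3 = (g + 1)*(g^2 - 4*g + 3) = (g - 1)*(g + 1)*(g - 3)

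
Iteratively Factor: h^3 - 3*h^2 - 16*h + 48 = (h + 4)*(h^2 - 7*h + 12) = (h - 3)*(h + 4)*(h - 4)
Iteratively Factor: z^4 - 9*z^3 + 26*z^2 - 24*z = (z - 2)*(z^3 - 7*z^2 + 12*z) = (z - 4)*(z - 2)*(z^2 - 3*z) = z*(z - 4)*(z - 2)*(z - 3)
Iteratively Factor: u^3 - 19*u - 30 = (u - 5)*(u^2 + 5*u + 6) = (u - 5)*(u + 2)*(u + 3)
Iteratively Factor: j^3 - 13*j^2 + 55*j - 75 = (j - 3)*(j^2 - 10*j + 25) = (j - 5)*(j - 3)*(j - 5)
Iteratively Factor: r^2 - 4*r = (r)*(r - 4)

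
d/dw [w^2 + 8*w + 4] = 2*w + 8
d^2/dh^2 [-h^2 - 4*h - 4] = -2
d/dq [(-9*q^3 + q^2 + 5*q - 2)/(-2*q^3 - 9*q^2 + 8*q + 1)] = (83*q^4 - 124*q^3 + 14*q^2 - 34*q + 21)/(4*q^6 + 36*q^5 + 49*q^4 - 148*q^3 + 46*q^2 + 16*q + 1)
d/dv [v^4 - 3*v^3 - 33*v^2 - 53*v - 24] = 4*v^3 - 9*v^2 - 66*v - 53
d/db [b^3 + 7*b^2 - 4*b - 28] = 3*b^2 + 14*b - 4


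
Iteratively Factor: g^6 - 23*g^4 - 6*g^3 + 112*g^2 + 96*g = (g - 3)*(g^5 + 3*g^4 - 14*g^3 - 48*g^2 - 32*g) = (g - 3)*(g + 4)*(g^4 - g^3 - 10*g^2 - 8*g) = (g - 4)*(g - 3)*(g + 4)*(g^3 + 3*g^2 + 2*g) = (g - 4)*(g - 3)*(g + 2)*(g + 4)*(g^2 + g) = (g - 4)*(g - 3)*(g + 1)*(g + 2)*(g + 4)*(g)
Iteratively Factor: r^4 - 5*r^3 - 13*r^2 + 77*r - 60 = (r - 3)*(r^3 - 2*r^2 - 19*r + 20) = (r - 3)*(r - 1)*(r^2 - r - 20) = (r - 3)*(r - 1)*(r + 4)*(r - 5)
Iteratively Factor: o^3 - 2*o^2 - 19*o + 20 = (o - 1)*(o^2 - o - 20) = (o - 5)*(o - 1)*(o + 4)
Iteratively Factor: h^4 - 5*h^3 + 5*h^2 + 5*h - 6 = (h - 2)*(h^3 - 3*h^2 - h + 3) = (h - 3)*(h - 2)*(h^2 - 1) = (h - 3)*(h - 2)*(h - 1)*(h + 1)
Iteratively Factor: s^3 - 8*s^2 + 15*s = (s)*(s^2 - 8*s + 15) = s*(s - 5)*(s - 3)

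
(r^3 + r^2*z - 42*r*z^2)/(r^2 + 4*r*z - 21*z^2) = r*(-r + 6*z)/(-r + 3*z)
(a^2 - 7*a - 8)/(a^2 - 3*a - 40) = (a + 1)/(a + 5)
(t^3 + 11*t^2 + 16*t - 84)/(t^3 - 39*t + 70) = (t + 6)/(t - 5)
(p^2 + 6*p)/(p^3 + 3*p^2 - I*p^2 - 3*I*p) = (p + 6)/(p^2 + p*(3 - I) - 3*I)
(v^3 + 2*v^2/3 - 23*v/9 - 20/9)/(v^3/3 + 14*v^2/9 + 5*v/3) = (9*v^3 + 6*v^2 - 23*v - 20)/(v*(3*v^2 + 14*v + 15))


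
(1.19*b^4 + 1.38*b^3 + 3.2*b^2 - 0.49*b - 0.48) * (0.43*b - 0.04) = 0.5117*b^5 + 0.5458*b^4 + 1.3208*b^3 - 0.3387*b^2 - 0.1868*b + 0.0192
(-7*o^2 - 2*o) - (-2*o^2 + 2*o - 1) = -5*o^2 - 4*o + 1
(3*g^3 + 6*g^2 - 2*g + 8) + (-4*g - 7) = 3*g^3 + 6*g^2 - 6*g + 1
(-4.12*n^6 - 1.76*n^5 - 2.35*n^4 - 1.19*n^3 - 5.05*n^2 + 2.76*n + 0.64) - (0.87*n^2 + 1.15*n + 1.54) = -4.12*n^6 - 1.76*n^5 - 2.35*n^4 - 1.19*n^3 - 5.92*n^2 + 1.61*n - 0.9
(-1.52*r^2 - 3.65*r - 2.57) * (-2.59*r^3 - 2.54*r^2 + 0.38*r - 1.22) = 3.9368*r^5 + 13.3143*r^4 + 15.3497*r^3 + 6.9952*r^2 + 3.4764*r + 3.1354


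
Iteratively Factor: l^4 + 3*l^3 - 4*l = (l)*(l^3 + 3*l^2 - 4) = l*(l - 1)*(l^2 + 4*l + 4) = l*(l - 1)*(l + 2)*(l + 2)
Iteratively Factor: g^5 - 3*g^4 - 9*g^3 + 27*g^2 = (g + 3)*(g^4 - 6*g^3 + 9*g^2) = g*(g + 3)*(g^3 - 6*g^2 + 9*g) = g*(g - 3)*(g + 3)*(g^2 - 3*g) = g*(g - 3)^2*(g + 3)*(g)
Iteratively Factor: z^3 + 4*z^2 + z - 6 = (z - 1)*(z^2 + 5*z + 6) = (z - 1)*(z + 2)*(z + 3)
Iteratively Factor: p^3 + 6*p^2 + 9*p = (p + 3)*(p^2 + 3*p) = p*(p + 3)*(p + 3)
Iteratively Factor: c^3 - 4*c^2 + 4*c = (c - 2)*(c^2 - 2*c) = (c - 2)^2*(c)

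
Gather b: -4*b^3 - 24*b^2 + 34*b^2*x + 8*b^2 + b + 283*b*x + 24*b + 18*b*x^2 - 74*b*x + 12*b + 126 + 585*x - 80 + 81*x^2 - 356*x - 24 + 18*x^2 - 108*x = -4*b^3 + b^2*(34*x - 16) + b*(18*x^2 + 209*x + 37) + 99*x^2 + 121*x + 22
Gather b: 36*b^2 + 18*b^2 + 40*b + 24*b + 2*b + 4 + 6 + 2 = 54*b^2 + 66*b + 12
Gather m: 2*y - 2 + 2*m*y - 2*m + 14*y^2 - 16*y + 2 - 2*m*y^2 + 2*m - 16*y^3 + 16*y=m*(-2*y^2 + 2*y) - 16*y^3 + 14*y^2 + 2*y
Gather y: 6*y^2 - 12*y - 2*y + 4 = 6*y^2 - 14*y + 4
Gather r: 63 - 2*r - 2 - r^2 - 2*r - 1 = -r^2 - 4*r + 60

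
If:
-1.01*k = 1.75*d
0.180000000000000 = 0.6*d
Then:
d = 0.30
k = -0.52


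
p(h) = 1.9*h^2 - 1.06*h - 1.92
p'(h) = 3.8*h - 1.06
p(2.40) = 6.48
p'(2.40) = 8.06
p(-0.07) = -1.84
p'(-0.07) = -1.33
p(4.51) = 31.95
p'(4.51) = 16.08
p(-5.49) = 61.17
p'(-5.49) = -21.92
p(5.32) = 46.22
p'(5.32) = 19.16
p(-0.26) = -1.52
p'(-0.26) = -2.05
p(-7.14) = 102.51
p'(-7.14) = -28.19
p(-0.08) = -1.82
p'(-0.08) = -1.36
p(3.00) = 12.00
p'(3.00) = 10.34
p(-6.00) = 72.84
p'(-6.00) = -23.86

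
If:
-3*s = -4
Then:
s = 4/3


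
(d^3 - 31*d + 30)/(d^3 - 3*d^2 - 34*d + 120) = (d - 1)/(d - 4)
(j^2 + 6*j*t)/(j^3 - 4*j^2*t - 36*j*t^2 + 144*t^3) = j/(j^2 - 10*j*t + 24*t^2)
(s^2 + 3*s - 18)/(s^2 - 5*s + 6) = (s + 6)/(s - 2)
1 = 1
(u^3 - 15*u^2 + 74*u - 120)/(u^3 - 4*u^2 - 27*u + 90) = (u^2 - 9*u + 20)/(u^2 + 2*u - 15)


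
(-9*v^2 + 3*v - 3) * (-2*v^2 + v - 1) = 18*v^4 - 15*v^3 + 18*v^2 - 6*v + 3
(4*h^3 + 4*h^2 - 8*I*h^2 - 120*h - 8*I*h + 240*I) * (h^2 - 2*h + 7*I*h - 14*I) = 4*h^5 - 4*h^4 + 20*I*h^4 - 72*h^3 - 20*I*h^3 + 184*h^2 - 640*I*h^2 - 1792*h + 1200*I*h + 3360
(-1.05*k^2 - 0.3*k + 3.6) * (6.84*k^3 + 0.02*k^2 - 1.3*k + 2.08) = -7.182*k^5 - 2.073*k^4 + 25.983*k^3 - 1.722*k^2 - 5.304*k + 7.488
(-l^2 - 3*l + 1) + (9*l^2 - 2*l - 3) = 8*l^2 - 5*l - 2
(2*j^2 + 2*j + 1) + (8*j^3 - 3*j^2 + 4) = 8*j^3 - j^2 + 2*j + 5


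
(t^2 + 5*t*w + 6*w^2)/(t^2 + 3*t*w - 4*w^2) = (t^2 + 5*t*w + 6*w^2)/(t^2 + 3*t*w - 4*w^2)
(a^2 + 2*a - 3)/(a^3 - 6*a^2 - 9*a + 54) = (a - 1)/(a^2 - 9*a + 18)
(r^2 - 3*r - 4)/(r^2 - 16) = (r + 1)/(r + 4)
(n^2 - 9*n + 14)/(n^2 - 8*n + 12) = (n - 7)/(n - 6)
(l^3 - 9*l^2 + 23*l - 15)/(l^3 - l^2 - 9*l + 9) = (l - 5)/(l + 3)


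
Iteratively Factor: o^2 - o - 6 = (o + 2)*(o - 3)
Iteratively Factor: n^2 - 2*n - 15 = (n + 3)*(n - 5)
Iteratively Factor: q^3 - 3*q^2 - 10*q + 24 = (q - 2)*(q^2 - q - 12) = (q - 4)*(q - 2)*(q + 3)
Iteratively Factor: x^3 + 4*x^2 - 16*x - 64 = (x + 4)*(x^2 - 16) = (x + 4)^2*(x - 4)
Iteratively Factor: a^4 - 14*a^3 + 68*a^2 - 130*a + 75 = (a - 5)*(a^3 - 9*a^2 + 23*a - 15) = (a - 5)*(a - 1)*(a^2 - 8*a + 15) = (a - 5)^2*(a - 1)*(a - 3)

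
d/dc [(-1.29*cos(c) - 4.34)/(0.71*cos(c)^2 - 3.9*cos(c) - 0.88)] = (-0.9159*cos(c)^2 - 6.1628*cos(c) + 15.7908)*sin(c)/(0.5041*cos(c)^4 - 5.538*cos(c)^3 + 13.9604*cos(c)^2 + 6.864*cos(c) + 0.7744)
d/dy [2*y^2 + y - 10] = 4*y + 1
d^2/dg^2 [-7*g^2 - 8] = -14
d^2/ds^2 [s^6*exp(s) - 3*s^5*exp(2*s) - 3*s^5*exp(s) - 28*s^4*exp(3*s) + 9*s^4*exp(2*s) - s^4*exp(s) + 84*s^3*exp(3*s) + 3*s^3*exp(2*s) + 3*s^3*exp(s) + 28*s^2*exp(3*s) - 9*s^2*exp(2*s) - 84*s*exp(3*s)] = (s^6 - 12*s^5*exp(s) + 9*s^5 - 252*s^4*exp(2*s) - 24*s^4*exp(s) - s^4 + 84*s^3*exp(2*s) + 96*s^3*exp(s) - 65*s^3 + 1428*s^2*exp(2*s) + 108*s^2*exp(s) + 6*s^2 + 84*s*exp(2*s) - 54*s*exp(s) + 18*s - 448*exp(2*s) - 18*exp(s))*exp(s)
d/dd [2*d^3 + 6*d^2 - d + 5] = 6*d^2 + 12*d - 1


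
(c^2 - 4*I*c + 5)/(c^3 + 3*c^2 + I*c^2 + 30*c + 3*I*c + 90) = (c + I)/(c^2 + c*(3 + 6*I) + 18*I)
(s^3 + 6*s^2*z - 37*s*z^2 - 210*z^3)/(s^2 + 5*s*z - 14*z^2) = (-s^2 + s*z + 30*z^2)/(-s + 2*z)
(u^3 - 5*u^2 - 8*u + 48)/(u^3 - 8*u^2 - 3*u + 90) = (u^2 - 8*u + 16)/(u^2 - 11*u + 30)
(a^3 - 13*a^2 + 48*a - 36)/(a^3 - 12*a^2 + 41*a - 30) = (a - 6)/(a - 5)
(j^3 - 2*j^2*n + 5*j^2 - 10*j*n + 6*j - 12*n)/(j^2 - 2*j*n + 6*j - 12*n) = (j^2 + 5*j + 6)/(j + 6)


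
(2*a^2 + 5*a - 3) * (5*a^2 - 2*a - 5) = 10*a^4 + 21*a^3 - 35*a^2 - 19*a + 15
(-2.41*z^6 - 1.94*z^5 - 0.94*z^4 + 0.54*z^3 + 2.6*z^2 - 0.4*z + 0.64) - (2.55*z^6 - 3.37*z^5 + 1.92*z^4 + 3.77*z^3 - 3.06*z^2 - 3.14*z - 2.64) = -4.96*z^6 + 1.43*z^5 - 2.86*z^4 - 3.23*z^3 + 5.66*z^2 + 2.74*z + 3.28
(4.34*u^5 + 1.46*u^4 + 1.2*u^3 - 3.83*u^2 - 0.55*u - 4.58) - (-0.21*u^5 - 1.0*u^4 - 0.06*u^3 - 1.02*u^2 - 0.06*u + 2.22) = 4.55*u^5 + 2.46*u^4 + 1.26*u^3 - 2.81*u^2 - 0.49*u - 6.8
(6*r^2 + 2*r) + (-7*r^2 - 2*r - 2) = -r^2 - 2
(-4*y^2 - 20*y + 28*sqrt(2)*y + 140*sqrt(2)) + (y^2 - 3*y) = -3*y^2 - 23*y + 28*sqrt(2)*y + 140*sqrt(2)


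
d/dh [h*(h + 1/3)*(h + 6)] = 3*h^2 + 38*h/3 + 2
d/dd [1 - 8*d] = -8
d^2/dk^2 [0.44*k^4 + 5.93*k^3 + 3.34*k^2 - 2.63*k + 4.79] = 5.28*k^2 + 35.58*k + 6.68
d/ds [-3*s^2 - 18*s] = -6*s - 18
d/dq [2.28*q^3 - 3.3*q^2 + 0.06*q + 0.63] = 6.84*q^2 - 6.6*q + 0.06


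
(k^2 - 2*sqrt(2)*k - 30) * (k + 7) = k^3 - 2*sqrt(2)*k^2 + 7*k^2 - 30*k - 14*sqrt(2)*k - 210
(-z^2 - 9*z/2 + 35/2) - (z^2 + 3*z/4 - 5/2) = -2*z^2 - 21*z/4 + 20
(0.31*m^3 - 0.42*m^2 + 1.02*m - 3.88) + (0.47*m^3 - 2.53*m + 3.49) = 0.78*m^3 - 0.42*m^2 - 1.51*m - 0.39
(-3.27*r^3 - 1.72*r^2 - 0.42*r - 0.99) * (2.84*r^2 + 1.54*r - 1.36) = -9.2868*r^5 - 9.9206*r^4 + 0.6056*r^3 - 1.1192*r^2 - 0.9534*r + 1.3464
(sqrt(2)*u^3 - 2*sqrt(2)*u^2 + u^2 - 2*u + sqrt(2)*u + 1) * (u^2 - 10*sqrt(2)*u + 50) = sqrt(2)*u^5 - 19*u^4 - 2*sqrt(2)*u^4 + 38*u^3 + 41*sqrt(2)*u^3 - 80*sqrt(2)*u^2 + 31*u^2 - 100*u + 40*sqrt(2)*u + 50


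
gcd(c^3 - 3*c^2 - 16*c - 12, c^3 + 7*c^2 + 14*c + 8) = c^2 + 3*c + 2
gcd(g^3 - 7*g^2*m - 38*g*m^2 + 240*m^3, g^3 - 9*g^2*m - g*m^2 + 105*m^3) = g - 5*m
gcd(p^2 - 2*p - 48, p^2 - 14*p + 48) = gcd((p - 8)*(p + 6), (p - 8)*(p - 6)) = p - 8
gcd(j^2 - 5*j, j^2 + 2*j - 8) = 1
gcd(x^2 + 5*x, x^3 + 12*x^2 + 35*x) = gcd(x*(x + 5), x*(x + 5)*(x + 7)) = x^2 + 5*x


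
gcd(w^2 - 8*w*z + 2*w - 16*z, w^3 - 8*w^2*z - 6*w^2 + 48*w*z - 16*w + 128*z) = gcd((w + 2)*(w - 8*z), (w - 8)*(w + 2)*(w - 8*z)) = -w^2 + 8*w*z - 2*w + 16*z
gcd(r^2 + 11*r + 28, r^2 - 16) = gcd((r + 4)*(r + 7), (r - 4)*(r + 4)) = r + 4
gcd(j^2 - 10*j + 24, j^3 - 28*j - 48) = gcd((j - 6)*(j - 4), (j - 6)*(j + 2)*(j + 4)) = j - 6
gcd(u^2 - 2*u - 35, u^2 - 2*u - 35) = u^2 - 2*u - 35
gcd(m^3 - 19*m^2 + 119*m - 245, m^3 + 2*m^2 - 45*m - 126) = m - 7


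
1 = 1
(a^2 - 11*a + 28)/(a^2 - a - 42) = (a - 4)/(a + 6)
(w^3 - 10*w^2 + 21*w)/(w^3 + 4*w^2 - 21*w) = (w - 7)/(w + 7)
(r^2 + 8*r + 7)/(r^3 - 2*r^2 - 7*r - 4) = (r + 7)/(r^2 - 3*r - 4)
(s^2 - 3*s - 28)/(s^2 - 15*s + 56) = (s + 4)/(s - 8)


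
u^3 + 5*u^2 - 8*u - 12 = (u - 2)*(u + 1)*(u + 6)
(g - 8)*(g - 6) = g^2 - 14*g + 48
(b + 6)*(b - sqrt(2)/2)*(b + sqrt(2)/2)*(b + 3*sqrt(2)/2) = b^4 + 3*sqrt(2)*b^3/2 + 6*b^3 - b^2/2 + 9*sqrt(2)*b^2 - 3*b - 3*sqrt(2)*b/4 - 9*sqrt(2)/2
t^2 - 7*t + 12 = (t - 4)*(t - 3)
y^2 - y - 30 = (y - 6)*(y + 5)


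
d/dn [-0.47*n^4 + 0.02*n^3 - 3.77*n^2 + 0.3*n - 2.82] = -1.88*n^3 + 0.06*n^2 - 7.54*n + 0.3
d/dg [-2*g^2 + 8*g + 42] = 8 - 4*g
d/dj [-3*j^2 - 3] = -6*j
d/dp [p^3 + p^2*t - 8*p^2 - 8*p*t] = 3*p^2 + 2*p*t - 16*p - 8*t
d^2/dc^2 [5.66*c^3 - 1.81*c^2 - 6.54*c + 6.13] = 33.96*c - 3.62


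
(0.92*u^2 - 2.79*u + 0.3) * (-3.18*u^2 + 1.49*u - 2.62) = -2.9256*u^4 + 10.243*u^3 - 7.5215*u^2 + 7.7568*u - 0.786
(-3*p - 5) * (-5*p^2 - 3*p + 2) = 15*p^3 + 34*p^2 + 9*p - 10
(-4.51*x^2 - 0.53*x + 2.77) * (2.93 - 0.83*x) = 3.7433*x^3 - 12.7744*x^2 - 3.852*x + 8.1161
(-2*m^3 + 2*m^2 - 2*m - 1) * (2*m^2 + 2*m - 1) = -4*m^5 + 2*m^3 - 8*m^2 + 1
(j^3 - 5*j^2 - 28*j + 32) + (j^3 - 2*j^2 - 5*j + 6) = 2*j^3 - 7*j^2 - 33*j + 38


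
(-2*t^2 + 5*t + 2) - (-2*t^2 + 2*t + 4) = 3*t - 2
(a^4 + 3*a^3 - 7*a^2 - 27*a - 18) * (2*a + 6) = 2*a^5 + 12*a^4 + 4*a^3 - 96*a^2 - 198*a - 108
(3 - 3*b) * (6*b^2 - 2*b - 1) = -18*b^3 + 24*b^2 - 3*b - 3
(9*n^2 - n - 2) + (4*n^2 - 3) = 13*n^2 - n - 5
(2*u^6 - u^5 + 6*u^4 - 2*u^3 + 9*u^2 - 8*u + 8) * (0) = 0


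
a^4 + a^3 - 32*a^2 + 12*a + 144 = (a - 4)*(a - 3)*(a + 2)*(a + 6)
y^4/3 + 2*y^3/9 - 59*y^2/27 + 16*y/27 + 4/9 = (y/3 + 1)*(y - 2)*(y - 2/3)*(y + 1/3)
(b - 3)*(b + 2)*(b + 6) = b^3 + 5*b^2 - 12*b - 36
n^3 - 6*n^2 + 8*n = n*(n - 4)*(n - 2)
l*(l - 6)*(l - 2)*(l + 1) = l^4 - 7*l^3 + 4*l^2 + 12*l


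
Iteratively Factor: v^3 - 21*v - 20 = (v + 1)*(v^2 - v - 20) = (v - 5)*(v + 1)*(v + 4)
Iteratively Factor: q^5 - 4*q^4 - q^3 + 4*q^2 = (q - 4)*(q^4 - q^2) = (q - 4)*(q - 1)*(q^3 + q^2) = q*(q - 4)*(q - 1)*(q^2 + q) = q*(q - 4)*(q - 1)*(q + 1)*(q)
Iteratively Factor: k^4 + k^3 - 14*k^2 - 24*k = (k - 4)*(k^3 + 5*k^2 + 6*k) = (k - 4)*(k + 2)*(k^2 + 3*k) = k*(k - 4)*(k + 2)*(k + 3)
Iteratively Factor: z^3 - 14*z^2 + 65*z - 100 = (z - 4)*(z^2 - 10*z + 25) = (z - 5)*(z - 4)*(z - 5)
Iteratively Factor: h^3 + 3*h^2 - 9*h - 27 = (h + 3)*(h^2 - 9) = (h - 3)*(h + 3)*(h + 3)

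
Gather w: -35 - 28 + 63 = 0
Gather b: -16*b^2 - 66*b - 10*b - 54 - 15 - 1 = -16*b^2 - 76*b - 70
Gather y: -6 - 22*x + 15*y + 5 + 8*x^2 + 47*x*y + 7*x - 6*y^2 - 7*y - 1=8*x^2 - 15*x - 6*y^2 + y*(47*x + 8) - 2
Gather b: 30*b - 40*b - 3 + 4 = 1 - 10*b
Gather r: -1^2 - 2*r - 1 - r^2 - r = -r^2 - 3*r - 2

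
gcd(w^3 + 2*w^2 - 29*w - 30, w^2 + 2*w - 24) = w + 6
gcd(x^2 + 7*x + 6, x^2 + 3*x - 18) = x + 6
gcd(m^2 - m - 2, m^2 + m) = m + 1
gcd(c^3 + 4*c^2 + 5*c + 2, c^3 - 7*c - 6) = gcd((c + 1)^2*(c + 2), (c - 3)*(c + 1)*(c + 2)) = c^2 + 3*c + 2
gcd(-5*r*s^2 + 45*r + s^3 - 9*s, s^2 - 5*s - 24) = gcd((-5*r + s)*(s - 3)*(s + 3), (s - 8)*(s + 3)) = s + 3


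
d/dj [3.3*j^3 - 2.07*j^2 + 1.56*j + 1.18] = 9.9*j^2 - 4.14*j + 1.56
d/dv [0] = 0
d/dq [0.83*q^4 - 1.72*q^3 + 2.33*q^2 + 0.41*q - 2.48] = 3.32*q^3 - 5.16*q^2 + 4.66*q + 0.41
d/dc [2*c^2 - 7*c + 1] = 4*c - 7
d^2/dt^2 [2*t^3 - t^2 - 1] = 12*t - 2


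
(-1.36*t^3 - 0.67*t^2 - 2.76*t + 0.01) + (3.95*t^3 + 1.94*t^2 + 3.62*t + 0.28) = 2.59*t^3 + 1.27*t^2 + 0.86*t + 0.29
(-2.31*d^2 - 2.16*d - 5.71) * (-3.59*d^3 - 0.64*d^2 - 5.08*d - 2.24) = 8.2929*d^5 + 9.2328*d^4 + 33.6161*d^3 + 19.8016*d^2 + 33.8452*d + 12.7904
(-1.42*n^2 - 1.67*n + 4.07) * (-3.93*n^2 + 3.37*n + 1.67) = 5.5806*n^4 + 1.7777*n^3 - 23.9944*n^2 + 10.927*n + 6.7969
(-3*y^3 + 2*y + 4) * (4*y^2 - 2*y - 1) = -12*y^5 + 6*y^4 + 11*y^3 + 12*y^2 - 10*y - 4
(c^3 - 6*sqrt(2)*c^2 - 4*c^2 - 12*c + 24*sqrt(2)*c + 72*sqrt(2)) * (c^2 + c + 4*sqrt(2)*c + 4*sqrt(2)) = c^5 - 3*c^4 - 2*sqrt(2)*c^4 - 64*c^3 + 6*sqrt(2)*c^3 + 32*sqrt(2)*c^2 + 132*c^2 + 24*sqrt(2)*c + 768*c + 576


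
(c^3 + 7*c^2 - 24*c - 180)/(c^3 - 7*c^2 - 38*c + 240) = (c + 6)/(c - 8)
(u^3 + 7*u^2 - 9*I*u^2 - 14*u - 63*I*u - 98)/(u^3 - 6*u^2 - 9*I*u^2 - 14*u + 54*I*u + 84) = (u + 7)/(u - 6)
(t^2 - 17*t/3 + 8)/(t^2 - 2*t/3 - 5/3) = (-3*t^2 + 17*t - 24)/(-3*t^2 + 2*t + 5)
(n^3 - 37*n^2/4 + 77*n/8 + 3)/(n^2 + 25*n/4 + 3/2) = (n^2 - 19*n/2 + 12)/(n + 6)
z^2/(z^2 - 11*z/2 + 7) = 2*z^2/(2*z^2 - 11*z + 14)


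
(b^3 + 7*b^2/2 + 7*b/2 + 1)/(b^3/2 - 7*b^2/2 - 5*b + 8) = (2*b^2 + 3*b + 1)/(b^2 - 9*b + 8)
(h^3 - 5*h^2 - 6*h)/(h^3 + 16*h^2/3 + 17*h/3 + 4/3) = 3*h*(h - 6)/(3*h^2 + 13*h + 4)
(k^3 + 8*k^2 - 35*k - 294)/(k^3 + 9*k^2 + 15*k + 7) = (k^2 + k - 42)/(k^2 + 2*k + 1)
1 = 1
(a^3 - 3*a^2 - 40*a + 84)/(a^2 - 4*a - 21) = (a^2 + 4*a - 12)/(a + 3)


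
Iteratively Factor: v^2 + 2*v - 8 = (v - 2)*(v + 4)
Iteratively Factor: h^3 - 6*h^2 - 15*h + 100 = (h - 5)*(h^2 - h - 20) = (h - 5)*(h + 4)*(h - 5)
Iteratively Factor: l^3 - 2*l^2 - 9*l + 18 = (l - 3)*(l^2 + l - 6) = (l - 3)*(l - 2)*(l + 3)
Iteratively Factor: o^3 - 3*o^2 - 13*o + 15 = (o - 1)*(o^2 - 2*o - 15) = (o - 5)*(o - 1)*(o + 3)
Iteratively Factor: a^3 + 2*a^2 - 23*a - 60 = (a + 4)*(a^2 - 2*a - 15) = (a + 3)*(a + 4)*(a - 5)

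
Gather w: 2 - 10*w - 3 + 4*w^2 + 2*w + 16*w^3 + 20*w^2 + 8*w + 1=16*w^3 + 24*w^2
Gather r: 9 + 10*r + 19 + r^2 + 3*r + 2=r^2 + 13*r + 30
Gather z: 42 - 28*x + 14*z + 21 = -28*x + 14*z + 63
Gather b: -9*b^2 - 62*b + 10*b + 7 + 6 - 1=-9*b^2 - 52*b + 12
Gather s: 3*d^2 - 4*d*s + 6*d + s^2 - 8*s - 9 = 3*d^2 + 6*d + s^2 + s*(-4*d - 8) - 9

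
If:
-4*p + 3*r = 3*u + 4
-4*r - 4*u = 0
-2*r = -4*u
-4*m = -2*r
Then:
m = 0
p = -1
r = 0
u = 0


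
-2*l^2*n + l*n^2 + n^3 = n*(-l + n)*(2*l + n)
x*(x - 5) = x^2 - 5*x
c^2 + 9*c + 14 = (c + 2)*(c + 7)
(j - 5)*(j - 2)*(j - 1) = j^3 - 8*j^2 + 17*j - 10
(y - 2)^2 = y^2 - 4*y + 4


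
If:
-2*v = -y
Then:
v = y/2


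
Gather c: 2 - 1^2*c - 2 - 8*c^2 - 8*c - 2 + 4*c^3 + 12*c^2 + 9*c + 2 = 4*c^3 + 4*c^2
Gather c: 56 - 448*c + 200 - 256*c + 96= 352 - 704*c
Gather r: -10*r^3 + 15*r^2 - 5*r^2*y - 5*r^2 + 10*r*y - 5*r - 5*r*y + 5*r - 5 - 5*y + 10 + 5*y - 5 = -10*r^3 + r^2*(10 - 5*y) + 5*r*y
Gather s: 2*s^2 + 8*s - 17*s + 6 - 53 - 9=2*s^2 - 9*s - 56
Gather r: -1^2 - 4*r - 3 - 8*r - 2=-12*r - 6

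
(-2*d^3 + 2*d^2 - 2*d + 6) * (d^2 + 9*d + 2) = -2*d^5 - 16*d^4 + 12*d^3 - 8*d^2 + 50*d + 12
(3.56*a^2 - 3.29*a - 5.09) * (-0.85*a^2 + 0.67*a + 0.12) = -3.026*a^4 + 5.1817*a^3 + 2.5494*a^2 - 3.8051*a - 0.6108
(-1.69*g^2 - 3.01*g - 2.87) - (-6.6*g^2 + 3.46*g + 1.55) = 4.91*g^2 - 6.47*g - 4.42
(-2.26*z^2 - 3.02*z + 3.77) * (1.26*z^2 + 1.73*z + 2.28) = -2.8476*z^4 - 7.715*z^3 - 5.6272*z^2 - 0.363499999999999*z + 8.5956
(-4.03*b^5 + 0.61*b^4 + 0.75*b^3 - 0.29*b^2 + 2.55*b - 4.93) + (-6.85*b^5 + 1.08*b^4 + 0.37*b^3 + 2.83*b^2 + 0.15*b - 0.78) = -10.88*b^5 + 1.69*b^4 + 1.12*b^3 + 2.54*b^2 + 2.7*b - 5.71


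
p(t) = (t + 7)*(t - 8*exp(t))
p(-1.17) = -21.30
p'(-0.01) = -56.30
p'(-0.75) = -21.90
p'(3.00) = -1754.53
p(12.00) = -24738500.30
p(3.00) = -1576.84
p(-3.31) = -13.29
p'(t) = t + (1 - 8*exp(t))*(t + 7) - 8*exp(t)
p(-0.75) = -28.31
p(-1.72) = -16.65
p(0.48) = -93.12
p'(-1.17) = -12.30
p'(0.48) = -101.67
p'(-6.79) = -6.59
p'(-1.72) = -5.44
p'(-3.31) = -0.99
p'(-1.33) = -9.77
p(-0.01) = -55.43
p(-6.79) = -1.43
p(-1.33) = -19.54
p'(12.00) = -26040735.63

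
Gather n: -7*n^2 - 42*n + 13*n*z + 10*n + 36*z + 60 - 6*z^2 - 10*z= -7*n^2 + n*(13*z - 32) - 6*z^2 + 26*z + 60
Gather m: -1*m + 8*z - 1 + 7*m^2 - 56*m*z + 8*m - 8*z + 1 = 7*m^2 + m*(7 - 56*z)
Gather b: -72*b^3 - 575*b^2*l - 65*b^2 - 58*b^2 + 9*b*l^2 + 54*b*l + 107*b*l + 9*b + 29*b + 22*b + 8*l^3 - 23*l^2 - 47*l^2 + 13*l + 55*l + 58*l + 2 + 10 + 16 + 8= -72*b^3 + b^2*(-575*l - 123) + b*(9*l^2 + 161*l + 60) + 8*l^3 - 70*l^2 + 126*l + 36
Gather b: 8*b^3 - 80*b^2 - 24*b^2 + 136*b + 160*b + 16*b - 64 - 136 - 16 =8*b^3 - 104*b^2 + 312*b - 216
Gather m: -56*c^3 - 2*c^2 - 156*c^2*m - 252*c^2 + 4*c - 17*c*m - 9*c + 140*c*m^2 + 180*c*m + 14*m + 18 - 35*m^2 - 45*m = -56*c^3 - 254*c^2 - 5*c + m^2*(140*c - 35) + m*(-156*c^2 + 163*c - 31) + 18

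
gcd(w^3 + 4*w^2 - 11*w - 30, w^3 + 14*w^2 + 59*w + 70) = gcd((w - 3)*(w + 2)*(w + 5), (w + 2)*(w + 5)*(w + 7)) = w^2 + 7*w + 10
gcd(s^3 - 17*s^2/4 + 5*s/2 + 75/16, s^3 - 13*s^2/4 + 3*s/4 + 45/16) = s^2 - 7*s/4 - 15/8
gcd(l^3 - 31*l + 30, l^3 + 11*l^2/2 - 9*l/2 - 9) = l + 6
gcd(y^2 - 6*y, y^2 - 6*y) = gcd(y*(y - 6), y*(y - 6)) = y^2 - 6*y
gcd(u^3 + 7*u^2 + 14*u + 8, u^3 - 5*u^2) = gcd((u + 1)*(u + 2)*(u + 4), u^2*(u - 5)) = 1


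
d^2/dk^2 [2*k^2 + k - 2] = 4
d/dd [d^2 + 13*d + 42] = 2*d + 13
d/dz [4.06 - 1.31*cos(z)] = 1.31*sin(z)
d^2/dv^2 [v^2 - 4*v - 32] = 2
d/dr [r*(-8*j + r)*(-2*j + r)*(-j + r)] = -16*j^3 + 52*j^2*r - 33*j*r^2 + 4*r^3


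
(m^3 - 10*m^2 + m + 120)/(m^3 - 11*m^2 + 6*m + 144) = (m - 5)/(m - 6)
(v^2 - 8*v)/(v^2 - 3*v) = (v - 8)/(v - 3)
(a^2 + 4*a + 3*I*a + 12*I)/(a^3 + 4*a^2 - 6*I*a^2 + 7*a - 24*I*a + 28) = (a + 3*I)/(a^2 - 6*I*a + 7)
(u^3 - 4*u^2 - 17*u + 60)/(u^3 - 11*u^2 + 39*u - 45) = (u + 4)/(u - 3)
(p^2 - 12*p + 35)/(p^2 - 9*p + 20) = (p - 7)/(p - 4)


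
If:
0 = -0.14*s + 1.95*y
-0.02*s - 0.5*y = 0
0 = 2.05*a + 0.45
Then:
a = -0.22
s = 0.00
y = 0.00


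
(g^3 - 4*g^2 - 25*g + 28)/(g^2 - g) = g - 3 - 28/g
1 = 1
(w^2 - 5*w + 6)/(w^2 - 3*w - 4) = (-w^2 + 5*w - 6)/(-w^2 + 3*w + 4)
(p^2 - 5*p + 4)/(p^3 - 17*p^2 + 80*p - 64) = (p - 4)/(p^2 - 16*p + 64)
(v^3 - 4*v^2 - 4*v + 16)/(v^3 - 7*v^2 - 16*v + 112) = (v^2 - 4)/(v^2 - 3*v - 28)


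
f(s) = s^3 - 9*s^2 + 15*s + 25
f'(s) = 3*s^2 - 18*s + 15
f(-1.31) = -12.34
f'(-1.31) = 43.73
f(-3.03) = -130.90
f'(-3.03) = 97.08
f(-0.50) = 15.12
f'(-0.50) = 24.75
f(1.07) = 31.97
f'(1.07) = -0.83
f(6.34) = 13.18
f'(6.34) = 21.47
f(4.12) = 3.96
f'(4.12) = -8.24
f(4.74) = 0.39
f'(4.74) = -2.92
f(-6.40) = -701.78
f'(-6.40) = 253.08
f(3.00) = 16.00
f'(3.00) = -12.00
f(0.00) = 25.00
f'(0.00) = 15.00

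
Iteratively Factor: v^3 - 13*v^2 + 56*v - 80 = (v - 5)*(v^2 - 8*v + 16) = (v - 5)*(v - 4)*(v - 4)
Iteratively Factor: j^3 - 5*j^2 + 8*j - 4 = (j - 2)*(j^2 - 3*j + 2) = (j - 2)^2*(j - 1)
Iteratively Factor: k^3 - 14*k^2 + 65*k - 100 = (k - 5)*(k^2 - 9*k + 20) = (k - 5)*(k - 4)*(k - 5)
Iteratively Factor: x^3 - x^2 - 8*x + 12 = (x - 2)*(x^2 + x - 6) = (x - 2)^2*(x + 3)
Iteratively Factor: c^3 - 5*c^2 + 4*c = (c - 1)*(c^2 - 4*c) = (c - 4)*(c - 1)*(c)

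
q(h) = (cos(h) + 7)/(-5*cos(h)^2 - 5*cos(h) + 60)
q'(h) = (-10*sin(h)*cos(h) - 5*sin(h))*(cos(h) + 7)/(-5*cos(h)^2 - 5*cos(h) + 60)^2 - sin(h)/(-5*cos(h)^2 - 5*cos(h) + 60)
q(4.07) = 0.10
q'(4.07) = 0.01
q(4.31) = 0.11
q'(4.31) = 0.02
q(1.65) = 0.11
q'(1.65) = -0.02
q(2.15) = 0.11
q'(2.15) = -0.01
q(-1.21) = 0.13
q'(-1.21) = 0.03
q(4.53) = 0.11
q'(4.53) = 0.02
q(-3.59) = 0.10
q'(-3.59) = -0.00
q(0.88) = 0.14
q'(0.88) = -0.04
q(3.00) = 0.10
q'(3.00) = 0.00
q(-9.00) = 0.10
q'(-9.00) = 0.00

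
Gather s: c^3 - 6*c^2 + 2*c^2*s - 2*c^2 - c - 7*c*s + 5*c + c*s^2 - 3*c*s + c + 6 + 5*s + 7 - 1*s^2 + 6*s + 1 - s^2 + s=c^3 - 8*c^2 + 5*c + s^2*(c - 2) + s*(2*c^2 - 10*c + 12) + 14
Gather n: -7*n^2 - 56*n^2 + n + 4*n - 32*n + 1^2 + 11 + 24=-63*n^2 - 27*n + 36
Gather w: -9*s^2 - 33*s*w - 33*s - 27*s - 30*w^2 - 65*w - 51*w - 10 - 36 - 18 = -9*s^2 - 60*s - 30*w^2 + w*(-33*s - 116) - 64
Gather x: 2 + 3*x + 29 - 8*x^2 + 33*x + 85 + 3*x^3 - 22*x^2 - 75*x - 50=3*x^3 - 30*x^2 - 39*x + 66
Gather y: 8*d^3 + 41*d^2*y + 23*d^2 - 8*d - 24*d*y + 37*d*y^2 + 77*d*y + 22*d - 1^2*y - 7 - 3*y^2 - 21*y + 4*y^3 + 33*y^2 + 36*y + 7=8*d^3 + 23*d^2 + 14*d + 4*y^3 + y^2*(37*d + 30) + y*(41*d^2 + 53*d + 14)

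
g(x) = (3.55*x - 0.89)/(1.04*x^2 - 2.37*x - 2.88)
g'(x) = (2.37 - 2.08*x)*(3.55*x - 0.89)/(1.04*x^2 - 2.37*x - 2.88)^2 + 3.55/(1.04*x^2 - 2.37*x - 2.88)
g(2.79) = -6.45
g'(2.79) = -18.40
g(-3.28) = -0.78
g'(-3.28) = -0.22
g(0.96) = -0.60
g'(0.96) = -0.79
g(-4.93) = -0.54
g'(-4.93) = -0.10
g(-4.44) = -0.59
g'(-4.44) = -0.12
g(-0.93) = -18.75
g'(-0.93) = -345.00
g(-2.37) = -1.08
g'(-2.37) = -0.51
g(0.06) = 0.22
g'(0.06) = -1.34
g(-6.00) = -0.45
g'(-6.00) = -0.07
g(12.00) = 0.35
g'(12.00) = -0.04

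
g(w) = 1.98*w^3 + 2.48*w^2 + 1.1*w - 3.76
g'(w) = 5.94*w^2 + 4.96*w + 1.1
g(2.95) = 71.90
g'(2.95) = 67.42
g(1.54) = 11.05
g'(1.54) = 22.83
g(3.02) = 76.72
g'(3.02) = 70.25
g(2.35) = 38.22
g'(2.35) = 45.56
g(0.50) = -2.34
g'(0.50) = 5.06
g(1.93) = 21.84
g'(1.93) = 32.80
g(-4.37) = -126.44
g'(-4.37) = 92.86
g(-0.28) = -3.92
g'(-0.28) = 0.18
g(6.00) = 519.80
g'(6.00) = 244.70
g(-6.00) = -348.76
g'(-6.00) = 185.18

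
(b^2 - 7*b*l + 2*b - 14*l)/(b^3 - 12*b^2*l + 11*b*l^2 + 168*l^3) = (b + 2)/(b^2 - 5*b*l - 24*l^2)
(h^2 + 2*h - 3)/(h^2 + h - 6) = (h - 1)/(h - 2)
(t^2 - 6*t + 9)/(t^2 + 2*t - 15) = (t - 3)/(t + 5)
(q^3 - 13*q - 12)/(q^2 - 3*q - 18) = (q^2 - 3*q - 4)/(q - 6)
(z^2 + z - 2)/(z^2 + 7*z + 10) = (z - 1)/(z + 5)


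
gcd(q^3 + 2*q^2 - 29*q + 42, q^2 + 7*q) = q + 7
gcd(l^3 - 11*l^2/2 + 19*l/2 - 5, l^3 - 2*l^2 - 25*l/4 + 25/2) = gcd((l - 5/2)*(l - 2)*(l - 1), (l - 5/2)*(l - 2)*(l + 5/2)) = l^2 - 9*l/2 + 5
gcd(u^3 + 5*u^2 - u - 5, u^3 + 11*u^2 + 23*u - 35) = u^2 + 4*u - 5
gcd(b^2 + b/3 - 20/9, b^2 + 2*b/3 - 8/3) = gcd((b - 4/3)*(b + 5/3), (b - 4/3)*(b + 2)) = b - 4/3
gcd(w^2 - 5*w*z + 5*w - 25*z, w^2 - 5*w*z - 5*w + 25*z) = -w + 5*z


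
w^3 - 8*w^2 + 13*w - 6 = (w - 6)*(w - 1)^2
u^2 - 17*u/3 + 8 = (u - 3)*(u - 8/3)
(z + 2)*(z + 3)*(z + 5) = z^3 + 10*z^2 + 31*z + 30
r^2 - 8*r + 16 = (r - 4)^2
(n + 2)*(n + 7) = n^2 + 9*n + 14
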